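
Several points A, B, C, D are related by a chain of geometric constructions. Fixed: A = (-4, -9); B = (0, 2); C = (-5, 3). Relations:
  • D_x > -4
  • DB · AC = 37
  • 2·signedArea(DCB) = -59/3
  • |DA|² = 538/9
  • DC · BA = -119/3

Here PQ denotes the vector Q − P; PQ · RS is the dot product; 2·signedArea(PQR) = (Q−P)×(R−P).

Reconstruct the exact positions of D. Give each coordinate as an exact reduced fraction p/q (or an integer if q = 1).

D = (-3, -4/3)

1. D_x = -3  [2·signedArea(DCB) = -59/3 ∩ DB · AC = 37]
2. D_y = -4/3  [2·signedArea(DCB) = -59/3 ∩ DB · AC = 37]
   → D = (-3, -4/3)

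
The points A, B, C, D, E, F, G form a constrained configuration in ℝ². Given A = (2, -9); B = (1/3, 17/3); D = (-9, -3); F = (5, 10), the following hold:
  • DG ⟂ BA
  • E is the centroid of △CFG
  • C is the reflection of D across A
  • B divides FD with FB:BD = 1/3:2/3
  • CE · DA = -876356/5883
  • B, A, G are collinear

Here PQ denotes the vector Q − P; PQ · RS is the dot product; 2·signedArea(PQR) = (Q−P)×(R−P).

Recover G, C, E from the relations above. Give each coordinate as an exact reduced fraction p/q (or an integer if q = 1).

C = (13, -15)
E = (37625/5883, -13418/5883)
G = (2327/1961, -3613/1961)

1. G_x = 2327/1961  [B, A, G are collinear ∩ DG ⟂ BA]
2. G_y = -3613/1961  [B, A, G are collinear ∩ DG ⟂ BA]
   → G = (2327/1961, -3613/1961)
3. C_x = 13  [C is the reflection of D across A]
4. C_y = -15  [C is the reflection of D across A]
   → C = (13, -15)
5. E_x = 37625/5883  [E is the centroid of △CFG]
6. E_y = -13418/5883  [E is the centroid of △CFG]
   → E = (37625/5883, -13418/5883)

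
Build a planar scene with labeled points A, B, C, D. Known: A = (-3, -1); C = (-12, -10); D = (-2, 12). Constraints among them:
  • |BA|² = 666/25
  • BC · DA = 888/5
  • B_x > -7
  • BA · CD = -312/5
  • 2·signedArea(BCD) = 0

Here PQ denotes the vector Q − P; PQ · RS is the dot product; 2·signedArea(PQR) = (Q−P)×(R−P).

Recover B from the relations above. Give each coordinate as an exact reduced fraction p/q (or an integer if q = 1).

1. B_x = -6  [2·signedArea(BCD) = 0 ∩ BA · CD = -312/5]
2. B_y = 16/5  [2·signedArea(BCD) = 0 ∩ BA · CD = -312/5]
   → B = (-6, 16/5)

B = (-6, 16/5)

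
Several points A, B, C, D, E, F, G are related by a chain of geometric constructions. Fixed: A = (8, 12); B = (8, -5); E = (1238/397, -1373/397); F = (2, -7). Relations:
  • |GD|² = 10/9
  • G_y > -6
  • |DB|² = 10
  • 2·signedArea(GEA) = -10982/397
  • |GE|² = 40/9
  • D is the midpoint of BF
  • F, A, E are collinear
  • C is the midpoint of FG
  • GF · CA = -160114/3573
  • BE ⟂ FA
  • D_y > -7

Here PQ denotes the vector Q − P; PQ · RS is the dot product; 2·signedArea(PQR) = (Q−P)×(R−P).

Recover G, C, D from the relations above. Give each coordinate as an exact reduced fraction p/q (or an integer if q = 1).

C = (1265/397, -7237/1191)
D = (5, -6)
G = (1736/397, -6137/1191)

1. D_x = 5  [D is the midpoint of BF]
2. D_y = -6  [D is the midpoint of BF]
   → D = (5, -6)
3. G_x = 1736/397  [line -6137/397·x + 1938/397·y + 36822/397 = 0 ∩ |GD|² = 10/9]
4. G_y = -6137/1191  [line -6137/397·x + 1938/397·y + 36822/397 = 0 ∩ |GD|² = 10/9]
   → G = (1736/397, -6137/1191)
5. C_x = 1265/397  [GF · CA = -160114/3573 ∩ C is the midpoint of FG]
6. C_y = -7237/1191  [GF · CA = -160114/3573 ∩ C is the midpoint of FG]
   → C = (1265/397, -7237/1191)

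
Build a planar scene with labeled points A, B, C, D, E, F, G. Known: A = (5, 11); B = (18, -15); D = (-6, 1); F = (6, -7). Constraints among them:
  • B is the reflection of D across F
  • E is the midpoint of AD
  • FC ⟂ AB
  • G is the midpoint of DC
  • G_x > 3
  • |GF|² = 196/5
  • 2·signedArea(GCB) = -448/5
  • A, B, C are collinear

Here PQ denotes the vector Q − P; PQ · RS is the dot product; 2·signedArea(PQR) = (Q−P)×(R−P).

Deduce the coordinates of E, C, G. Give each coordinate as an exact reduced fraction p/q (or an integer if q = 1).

1. E_x = -1/2  [E is the midpoint of AD]
2. E_y = 6  [E is the midpoint of AD]
   → E = (-1/2, 6)
3. C_x = 62/5  [A, B, C are collinear ∩ FC ⟂ AB]
4. C_y = -19/5  [A, B, C are collinear ∩ FC ⟂ AB]
   → C = (62/5, -19/5)
5. G_x = 16/5  [G is the midpoint of DC]
6. G_y = -7/5  [G is the midpoint of DC]
   → G = (16/5, -7/5)

C = (62/5, -19/5)
E = (-1/2, 6)
G = (16/5, -7/5)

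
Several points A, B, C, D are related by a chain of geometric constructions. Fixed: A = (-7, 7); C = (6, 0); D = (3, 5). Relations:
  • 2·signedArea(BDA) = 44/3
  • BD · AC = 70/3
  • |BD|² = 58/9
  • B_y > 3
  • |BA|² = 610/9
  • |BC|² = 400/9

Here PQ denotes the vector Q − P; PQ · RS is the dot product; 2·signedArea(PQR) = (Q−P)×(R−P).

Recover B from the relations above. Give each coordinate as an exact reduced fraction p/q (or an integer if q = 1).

B = (2/3, 4)

1. B_x = 2/3  [2·signedArea(BDA) = 44/3 ∩ BD · AC = 70/3]
2. B_y = 4  [2·signedArea(BDA) = 44/3 ∩ BD · AC = 70/3]
   → B = (2/3, 4)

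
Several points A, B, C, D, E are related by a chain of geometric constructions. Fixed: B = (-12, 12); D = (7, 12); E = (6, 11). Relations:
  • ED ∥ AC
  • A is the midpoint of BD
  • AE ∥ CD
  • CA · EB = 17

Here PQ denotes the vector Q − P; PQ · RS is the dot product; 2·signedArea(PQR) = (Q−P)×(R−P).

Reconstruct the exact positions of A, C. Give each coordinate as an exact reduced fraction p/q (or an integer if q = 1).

1. A_x = -5/2  [A is the midpoint of BD]
2. A_y = 12  [A is the midpoint of BD]
   → A = (-5/2, 12)
3. C_x = -3/2  [AE ∥ CD ∩ ED ∥ AC]
4. C_y = 13  [AE ∥ CD ∩ ED ∥ AC]
   → C = (-3/2, 13)

A = (-5/2, 12)
C = (-3/2, 13)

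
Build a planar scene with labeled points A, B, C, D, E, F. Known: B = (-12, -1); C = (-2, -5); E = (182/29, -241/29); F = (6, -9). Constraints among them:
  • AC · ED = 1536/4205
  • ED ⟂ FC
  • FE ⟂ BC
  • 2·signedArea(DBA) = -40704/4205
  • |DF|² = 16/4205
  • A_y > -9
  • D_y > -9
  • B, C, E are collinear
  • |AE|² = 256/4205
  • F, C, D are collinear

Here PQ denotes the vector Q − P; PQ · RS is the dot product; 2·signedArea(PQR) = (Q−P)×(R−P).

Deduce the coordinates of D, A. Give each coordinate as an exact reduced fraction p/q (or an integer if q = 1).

1. D_x = 862/145  [F, C, D are collinear ∩ ED ⟂ FC]
2. D_y = -1301/145  [F, C, D are collinear ∩ ED ⟂ FC]
   → D = (862/145, -1301/145)
3. A_x = 894/145  [AC · ED = 1536/4205 ∩ 2·signedArea(DBA) = -40704/4205]
4. A_y = -1237/145  [AC · ED = 1536/4205 ∩ 2·signedArea(DBA) = -40704/4205]
   → A = (894/145, -1237/145)

A = (894/145, -1237/145)
D = (862/145, -1301/145)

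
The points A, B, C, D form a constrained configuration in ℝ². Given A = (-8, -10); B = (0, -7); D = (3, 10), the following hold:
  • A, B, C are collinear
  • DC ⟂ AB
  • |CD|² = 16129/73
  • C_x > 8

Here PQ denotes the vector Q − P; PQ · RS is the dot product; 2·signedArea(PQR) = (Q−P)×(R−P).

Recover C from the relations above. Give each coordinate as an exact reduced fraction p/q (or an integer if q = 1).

C = (600/73, -286/73)

1. C_x = 600/73  [A, B, C are collinear ∩ DC ⟂ AB]
2. C_y = -286/73  [A, B, C are collinear ∩ DC ⟂ AB]
   → C = (600/73, -286/73)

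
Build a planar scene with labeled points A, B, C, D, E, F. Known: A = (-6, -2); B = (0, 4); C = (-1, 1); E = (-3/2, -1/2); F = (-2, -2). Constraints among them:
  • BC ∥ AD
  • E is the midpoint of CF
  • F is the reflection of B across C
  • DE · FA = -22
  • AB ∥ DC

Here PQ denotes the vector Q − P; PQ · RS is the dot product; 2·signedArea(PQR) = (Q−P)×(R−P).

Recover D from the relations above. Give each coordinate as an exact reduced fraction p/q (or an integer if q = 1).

D = (-7, -5)

1. D_x = -7  [AB ∥ DC ∩ BC ∥ AD]
2. D_y = -5  [AB ∥ DC ∩ BC ∥ AD]
   → D = (-7, -5)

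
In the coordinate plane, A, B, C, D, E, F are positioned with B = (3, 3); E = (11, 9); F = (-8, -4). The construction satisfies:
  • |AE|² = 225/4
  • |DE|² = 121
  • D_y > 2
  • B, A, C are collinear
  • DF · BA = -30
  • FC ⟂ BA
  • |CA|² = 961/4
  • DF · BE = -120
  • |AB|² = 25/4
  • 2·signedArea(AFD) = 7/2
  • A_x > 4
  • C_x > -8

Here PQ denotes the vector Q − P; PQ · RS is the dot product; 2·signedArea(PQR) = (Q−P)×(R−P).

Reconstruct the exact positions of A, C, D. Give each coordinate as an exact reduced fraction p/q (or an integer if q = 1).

1. D_x = 11/5  [line -8·x + -6·y + 32 = 0 ∩ |DE|² = 121]
2. D_y = 12/5  [line -8·x + -6·y + 32 = 0 ∩ |DE|² = 121]
   → D = (11/5, 12/5)
3. A_x = 5  [2·signedArea(AFD) = 7/2 ∩ DF · BA = -30]
4. A_y = 9/2  [2·signedArea(AFD) = 7/2 ∩ DF · BA = -30]
   → A = (5, 9/2)
5. C_x = -37/5  [B, A, C are collinear ∩ FC ⟂ BA]
6. C_y = -24/5  [B, A, C are collinear ∩ FC ⟂ BA]
   → C = (-37/5, -24/5)

A = (5, 9/2)
C = (-37/5, -24/5)
D = (11/5, 12/5)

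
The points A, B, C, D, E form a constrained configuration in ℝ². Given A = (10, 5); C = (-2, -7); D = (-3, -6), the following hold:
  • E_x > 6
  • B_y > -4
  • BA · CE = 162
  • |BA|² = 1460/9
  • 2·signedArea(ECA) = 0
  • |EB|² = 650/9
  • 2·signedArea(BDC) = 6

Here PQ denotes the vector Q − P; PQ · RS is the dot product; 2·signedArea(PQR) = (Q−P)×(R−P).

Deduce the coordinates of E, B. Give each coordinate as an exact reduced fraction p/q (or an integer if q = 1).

B = (2/3, -11/3)
E = (7, 2)

1. B_x = 2/3  [line 1·x + 1·y + 3 = 0 ∩ |BA|² = 1460/9]
2. B_y = -11/3  [line 1·x + 1·y + 3 = 0 ∩ |BA|² = 1460/9]
   → B = (2/3, -11/3)
3. E_x = 7  [2·signedArea(ECA) = 0 ∩ BA · CE = 162]
4. E_y = 2  [2·signedArea(ECA) = 0 ∩ BA · CE = 162]
   → E = (7, 2)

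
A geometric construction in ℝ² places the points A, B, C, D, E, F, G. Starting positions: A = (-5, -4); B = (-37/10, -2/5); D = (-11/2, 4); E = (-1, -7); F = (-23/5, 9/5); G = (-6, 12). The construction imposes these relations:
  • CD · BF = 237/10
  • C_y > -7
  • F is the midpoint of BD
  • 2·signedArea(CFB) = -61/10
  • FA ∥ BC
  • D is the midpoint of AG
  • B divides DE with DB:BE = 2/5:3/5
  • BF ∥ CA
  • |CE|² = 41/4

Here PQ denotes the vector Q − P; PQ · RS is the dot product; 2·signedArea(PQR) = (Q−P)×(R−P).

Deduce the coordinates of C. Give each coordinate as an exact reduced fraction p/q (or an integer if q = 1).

C = (-41/10, -31/5)

1. C_x = -41/10  [BF ∥ CA ∩ FA ∥ BC]
2. C_y = -31/5  [BF ∥ CA ∩ FA ∥ BC]
   → C = (-41/10, -31/5)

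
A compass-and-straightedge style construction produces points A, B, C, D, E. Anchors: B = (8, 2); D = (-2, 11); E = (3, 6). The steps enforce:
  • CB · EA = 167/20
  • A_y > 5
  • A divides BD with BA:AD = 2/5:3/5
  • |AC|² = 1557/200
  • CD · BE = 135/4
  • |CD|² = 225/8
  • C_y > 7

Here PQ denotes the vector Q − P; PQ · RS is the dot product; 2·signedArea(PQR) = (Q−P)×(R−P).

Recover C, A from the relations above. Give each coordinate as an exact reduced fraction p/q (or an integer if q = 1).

1. A_x = 4  [A divides BD with BA:AD = 2/5:3/5]
2. A_y = 28/5  [A divides BD with BA:AD = 2/5:3/5]
   → A = (4, 28/5)
3. C_x = 7/4  [CD · BE = 135/4 ∩ CB · EA = 167/20]
4. C_y = 29/4  [CD · BE = 135/4 ∩ CB · EA = 167/20]
   → C = (7/4, 29/4)

A = (4, 28/5)
C = (7/4, 29/4)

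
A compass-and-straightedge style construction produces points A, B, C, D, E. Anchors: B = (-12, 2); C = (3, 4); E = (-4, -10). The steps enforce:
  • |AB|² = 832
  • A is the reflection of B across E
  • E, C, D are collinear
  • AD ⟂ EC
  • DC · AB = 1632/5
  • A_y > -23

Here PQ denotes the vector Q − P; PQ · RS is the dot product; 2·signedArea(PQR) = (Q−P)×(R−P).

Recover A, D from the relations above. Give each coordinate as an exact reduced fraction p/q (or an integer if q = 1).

A = (4, -22)
D = (-36/5, -82/5)

1. A_x = 4  [A is the reflection of B across E]
2. A_y = -22  [A is the reflection of B across E]
   → A = (4, -22)
3. D_x = -36/5  [E, C, D are collinear ∩ AD ⟂ EC]
4. D_y = -82/5  [E, C, D are collinear ∩ AD ⟂ EC]
   → D = (-36/5, -82/5)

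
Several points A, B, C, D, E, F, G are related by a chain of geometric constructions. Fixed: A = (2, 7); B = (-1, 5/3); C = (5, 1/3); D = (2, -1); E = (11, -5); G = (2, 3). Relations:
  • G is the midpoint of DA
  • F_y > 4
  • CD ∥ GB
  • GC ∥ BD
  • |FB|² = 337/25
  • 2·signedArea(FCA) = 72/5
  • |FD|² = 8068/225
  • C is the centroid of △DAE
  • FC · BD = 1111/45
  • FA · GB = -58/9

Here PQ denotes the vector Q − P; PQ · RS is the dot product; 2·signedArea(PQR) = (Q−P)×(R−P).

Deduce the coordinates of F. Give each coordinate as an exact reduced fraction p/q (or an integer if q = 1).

1. F_x = 4/5  [2·signedArea(FCA) = 72/5 ∩ FC · BD = 1111/45]
2. F_y = 73/15  [2·signedArea(FCA) = 72/5 ∩ FC · BD = 1111/45]
   → F = (4/5, 73/15)

F = (4/5, 73/15)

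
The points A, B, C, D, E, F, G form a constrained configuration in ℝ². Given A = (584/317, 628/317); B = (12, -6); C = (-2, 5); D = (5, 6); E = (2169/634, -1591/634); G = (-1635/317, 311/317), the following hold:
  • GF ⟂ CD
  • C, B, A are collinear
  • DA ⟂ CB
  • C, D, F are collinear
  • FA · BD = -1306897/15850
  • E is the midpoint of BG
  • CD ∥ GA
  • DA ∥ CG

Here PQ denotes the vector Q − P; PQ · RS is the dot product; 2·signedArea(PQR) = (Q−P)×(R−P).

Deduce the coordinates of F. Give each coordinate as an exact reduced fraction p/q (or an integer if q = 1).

1. F_x = -89667/15850  [C, D, F are collinear ∩ GF ⟂ CD]
2. F_y = 70969/15850  [C, D, F are collinear ∩ GF ⟂ CD]
   → F = (-89667/15850, 70969/15850)

F = (-89667/15850, 70969/15850)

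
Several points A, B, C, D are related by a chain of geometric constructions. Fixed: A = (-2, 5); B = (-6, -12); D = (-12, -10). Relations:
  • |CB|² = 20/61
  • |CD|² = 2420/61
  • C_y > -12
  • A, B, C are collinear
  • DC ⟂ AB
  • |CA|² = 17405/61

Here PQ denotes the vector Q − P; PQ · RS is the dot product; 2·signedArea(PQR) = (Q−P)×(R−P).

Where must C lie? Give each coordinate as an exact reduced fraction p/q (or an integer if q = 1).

1. C_x = -358/61  [A, B, C are collinear ∩ DC ⟂ AB]
2. C_y = -698/61  [A, B, C are collinear ∩ DC ⟂ AB]
   → C = (-358/61, -698/61)

C = (-358/61, -698/61)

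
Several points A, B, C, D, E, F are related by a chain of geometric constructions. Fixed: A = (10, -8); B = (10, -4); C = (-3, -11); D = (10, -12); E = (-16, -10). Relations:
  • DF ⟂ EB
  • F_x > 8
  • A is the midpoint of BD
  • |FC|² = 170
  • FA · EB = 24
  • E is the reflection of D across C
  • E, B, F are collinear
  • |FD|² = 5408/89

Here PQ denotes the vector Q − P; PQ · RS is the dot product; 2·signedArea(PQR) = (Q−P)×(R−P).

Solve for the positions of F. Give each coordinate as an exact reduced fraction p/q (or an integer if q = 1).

1. F_x = 734/89  [E, B, F are collinear ∩ DF ⟂ EB]
2. F_y = -392/89  [E, B, F are collinear ∩ DF ⟂ EB]
   → F = (734/89, -392/89)

F = (734/89, -392/89)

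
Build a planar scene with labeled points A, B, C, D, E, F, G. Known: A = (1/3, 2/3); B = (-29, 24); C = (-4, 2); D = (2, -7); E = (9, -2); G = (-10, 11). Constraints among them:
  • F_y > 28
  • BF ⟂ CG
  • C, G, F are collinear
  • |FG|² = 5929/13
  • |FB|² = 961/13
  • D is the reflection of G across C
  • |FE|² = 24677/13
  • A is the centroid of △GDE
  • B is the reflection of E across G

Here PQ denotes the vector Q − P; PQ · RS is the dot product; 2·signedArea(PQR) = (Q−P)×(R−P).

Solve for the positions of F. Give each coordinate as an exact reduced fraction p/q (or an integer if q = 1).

1. F_x = -284/13  [C, G, F are collinear ∩ BF ⟂ CG]
2. F_y = 374/13  [C, G, F are collinear ∩ BF ⟂ CG]
   → F = (-284/13, 374/13)

F = (-284/13, 374/13)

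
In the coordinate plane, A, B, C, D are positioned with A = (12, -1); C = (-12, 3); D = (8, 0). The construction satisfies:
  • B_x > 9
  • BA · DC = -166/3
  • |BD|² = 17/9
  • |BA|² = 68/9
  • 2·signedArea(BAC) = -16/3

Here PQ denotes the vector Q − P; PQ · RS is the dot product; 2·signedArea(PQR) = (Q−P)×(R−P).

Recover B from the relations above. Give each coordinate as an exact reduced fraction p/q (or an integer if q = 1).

B = (28/3, -1/3)

1. B_x = 28/3  [2·signedArea(BAC) = -16/3 ∩ BA · DC = -166/3]
2. B_y = -1/3  [2·signedArea(BAC) = -16/3 ∩ BA · DC = -166/3]
   → B = (28/3, -1/3)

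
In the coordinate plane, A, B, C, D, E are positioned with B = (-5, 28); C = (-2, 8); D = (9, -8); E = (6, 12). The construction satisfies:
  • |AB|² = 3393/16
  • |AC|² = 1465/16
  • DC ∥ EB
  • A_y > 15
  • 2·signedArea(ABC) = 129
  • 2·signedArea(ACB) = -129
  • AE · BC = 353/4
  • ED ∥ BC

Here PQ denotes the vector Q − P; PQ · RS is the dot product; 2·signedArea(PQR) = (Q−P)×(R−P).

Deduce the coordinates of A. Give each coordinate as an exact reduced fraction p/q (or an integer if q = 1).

A = (13/4, 16)

1. A_x = 13/4  [AE · BC = 353/4 ∩ 2·signedArea(ABC) = 129]
2. A_y = 16  [AE · BC = 353/4 ∩ 2·signedArea(ABC) = 129]
   → A = (13/4, 16)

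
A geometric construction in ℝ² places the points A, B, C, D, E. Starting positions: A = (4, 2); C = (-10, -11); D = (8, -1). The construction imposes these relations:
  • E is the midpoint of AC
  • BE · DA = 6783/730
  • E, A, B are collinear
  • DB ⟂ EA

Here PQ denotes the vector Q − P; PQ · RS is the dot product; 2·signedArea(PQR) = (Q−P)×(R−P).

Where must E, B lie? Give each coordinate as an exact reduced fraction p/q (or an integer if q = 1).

1. E_x = -3  [E is the midpoint of AC]
2. E_y = -9/2  [E is the midpoint of AC]
   → E = (-3, -9/2)
3. B_x = 1698/365  [E, A, B are collinear ∩ DB ⟂ EA]
4. B_y = 951/365  [E, A, B are collinear ∩ DB ⟂ EA]
   → B = (1698/365, 951/365)

B = (1698/365, 951/365)
E = (-3, -9/2)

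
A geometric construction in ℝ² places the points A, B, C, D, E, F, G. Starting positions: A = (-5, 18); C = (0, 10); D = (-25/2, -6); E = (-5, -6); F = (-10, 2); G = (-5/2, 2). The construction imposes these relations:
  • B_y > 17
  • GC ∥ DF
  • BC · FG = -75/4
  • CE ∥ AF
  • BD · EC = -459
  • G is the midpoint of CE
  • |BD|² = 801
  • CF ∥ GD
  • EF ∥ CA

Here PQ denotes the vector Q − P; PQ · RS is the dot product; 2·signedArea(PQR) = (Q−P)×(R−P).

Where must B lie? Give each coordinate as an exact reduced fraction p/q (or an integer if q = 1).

B = (5/2, 18)

1. B_x = 5/2  [BC · FG = -75/4 ∩ BD · EC = -459]
2. B_y = 18  [BC · FG = -75/4 ∩ BD · EC = -459]
   → B = (5/2, 18)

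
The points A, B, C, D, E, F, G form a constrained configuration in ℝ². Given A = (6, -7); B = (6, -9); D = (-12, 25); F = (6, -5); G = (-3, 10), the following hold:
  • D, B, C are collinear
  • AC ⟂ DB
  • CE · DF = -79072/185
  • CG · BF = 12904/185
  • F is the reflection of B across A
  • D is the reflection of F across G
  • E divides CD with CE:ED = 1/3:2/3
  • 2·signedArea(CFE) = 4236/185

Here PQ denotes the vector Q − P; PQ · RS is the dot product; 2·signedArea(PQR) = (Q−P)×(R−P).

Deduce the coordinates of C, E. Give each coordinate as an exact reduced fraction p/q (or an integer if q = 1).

1. C_x = 957/185  [D, B, C are collinear ∩ AC ⟂ DB]
2. C_y = -1376/185  [D, B, C are collinear ∩ AC ⟂ DB]
   → C = (957/185, -1376/185)
3. E_x = -102/185  [E divides CD with CE:ED = 1/3:2/3]
4. E_y = 1873/555  [E divides CD with CE:ED = 1/3:2/3]
   → E = (-102/185, 1873/555)

C = (957/185, -1376/185)
E = (-102/185, 1873/555)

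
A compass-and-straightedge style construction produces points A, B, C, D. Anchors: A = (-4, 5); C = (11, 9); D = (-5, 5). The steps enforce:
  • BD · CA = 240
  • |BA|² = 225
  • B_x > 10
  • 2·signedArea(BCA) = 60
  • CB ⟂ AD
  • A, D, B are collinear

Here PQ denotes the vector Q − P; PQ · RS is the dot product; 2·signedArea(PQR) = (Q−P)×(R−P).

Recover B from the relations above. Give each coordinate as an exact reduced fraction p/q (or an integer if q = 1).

1. B_x = 11  [A, D, B are collinear ∩ CB ⟂ AD]
2. B_y = 5  [A, D, B are collinear ∩ CB ⟂ AD]
   → B = (11, 5)

B = (11, 5)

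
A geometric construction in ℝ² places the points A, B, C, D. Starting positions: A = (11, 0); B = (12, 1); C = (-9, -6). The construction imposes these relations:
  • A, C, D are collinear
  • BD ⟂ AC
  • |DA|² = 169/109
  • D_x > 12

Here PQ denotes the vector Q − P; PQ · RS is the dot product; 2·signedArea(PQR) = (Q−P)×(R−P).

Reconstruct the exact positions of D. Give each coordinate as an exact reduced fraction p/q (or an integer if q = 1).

1. D_x = 1329/109  [A, C, D are collinear ∩ BD ⟂ AC]
2. D_y = 39/109  [A, C, D are collinear ∩ BD ⟂ AC]
   → D = (1329/109, 39/109)

D = (1329/109, 39/109)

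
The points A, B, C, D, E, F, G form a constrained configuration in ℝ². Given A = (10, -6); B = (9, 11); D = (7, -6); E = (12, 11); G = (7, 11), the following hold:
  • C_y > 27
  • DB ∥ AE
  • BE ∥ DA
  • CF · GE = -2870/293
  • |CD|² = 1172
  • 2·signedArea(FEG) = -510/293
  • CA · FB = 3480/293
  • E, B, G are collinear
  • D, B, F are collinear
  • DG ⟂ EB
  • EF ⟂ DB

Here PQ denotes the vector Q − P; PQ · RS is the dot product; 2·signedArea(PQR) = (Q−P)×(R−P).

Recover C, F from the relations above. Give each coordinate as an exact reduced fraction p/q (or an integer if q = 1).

C = (11, 28)
F = (2649/293, 3325/293)

1. F_x = 2649/293  [D, B, F are collinear ∩ EF ⟂ DB]
2. F_y = 3325/293  [D, B, F are collinear ∩ EF ⟂ DB]
   → F = (2649/293, 3325/293)
3. C_x = 11  [CF · GE = -2870/293 ∩ CA · FB = 3480/293]
4. C_y = 28  [CF · GE = -2870/293 ∩ CA · FB = 3480/293]
   → C = (11, 28)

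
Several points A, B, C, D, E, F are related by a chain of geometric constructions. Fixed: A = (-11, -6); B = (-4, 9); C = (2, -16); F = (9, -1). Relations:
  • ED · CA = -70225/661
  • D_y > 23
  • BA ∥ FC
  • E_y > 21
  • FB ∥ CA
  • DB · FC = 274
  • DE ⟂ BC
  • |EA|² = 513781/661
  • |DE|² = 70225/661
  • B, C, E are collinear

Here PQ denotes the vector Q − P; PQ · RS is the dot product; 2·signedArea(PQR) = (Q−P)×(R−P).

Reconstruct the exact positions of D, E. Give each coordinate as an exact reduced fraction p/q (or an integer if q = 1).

1. E_x = -4642/661  [line 25·x + 6·y + 46 = 0 ∩ |EA|² = 513781/661]
2. E_y = 14274/661  [line 25·x + 6·y + 46 = 0 ∩ |EA|² = 513781/661]
   → E = (-4642/661, 14274/661)
3. D_x = 3  [DB · FC = 274 ∩ DE ⟂ BC]
4. D_y = 24  [DB · FC = 274 ∩ DE ⟂ BC]
   → D = (3, 24)

D = (3, 24)
E = (-4642/661, 14274/661)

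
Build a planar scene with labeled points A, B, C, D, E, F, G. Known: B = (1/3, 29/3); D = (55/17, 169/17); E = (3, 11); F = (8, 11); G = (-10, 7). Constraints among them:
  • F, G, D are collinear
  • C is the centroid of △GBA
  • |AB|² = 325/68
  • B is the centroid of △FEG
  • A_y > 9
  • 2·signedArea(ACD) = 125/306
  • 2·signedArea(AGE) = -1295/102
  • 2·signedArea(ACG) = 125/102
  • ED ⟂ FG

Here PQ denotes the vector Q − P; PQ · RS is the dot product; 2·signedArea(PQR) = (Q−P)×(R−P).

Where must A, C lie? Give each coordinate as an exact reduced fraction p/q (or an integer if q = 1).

1. A_x = 128/51  [line -4·x + 13·y + -12067/102 = 0 ∩ |AB|² = 325/68]
2. A_y = 1007/102  [line -4·x + 13·y + -12067/102 = 0 ∩ |AB|² = 325/68]
   → A = (128/51, 1007/102)
3. C_x = -365/153  [2·signedArea(ACG) = 125/102 ∩ C is the centroid of △GBA]
4. C_y = 2707/306  [2·signedArea(ACG) = 125/102 ∩ C is the centroid of △GBA]
   → C = (-365/153, 2707/306)

A = (128/51, 1007/102)
C = (-365/153, 2707/306)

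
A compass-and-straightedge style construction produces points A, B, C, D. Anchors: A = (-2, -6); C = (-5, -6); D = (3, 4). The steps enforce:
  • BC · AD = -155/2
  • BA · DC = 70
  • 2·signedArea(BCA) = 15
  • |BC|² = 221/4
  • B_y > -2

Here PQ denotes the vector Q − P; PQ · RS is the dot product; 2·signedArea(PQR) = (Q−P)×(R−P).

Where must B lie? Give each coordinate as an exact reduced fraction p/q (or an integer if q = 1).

B = (1/2, -1)

1. B_x = 1/2  [BC · AD = -155/2 ∩ BA · DC = 70]
2. B_y = -1  [BC · AD = -155/2 ∩ BA · DC = 70]
   → B = (1/2, -1)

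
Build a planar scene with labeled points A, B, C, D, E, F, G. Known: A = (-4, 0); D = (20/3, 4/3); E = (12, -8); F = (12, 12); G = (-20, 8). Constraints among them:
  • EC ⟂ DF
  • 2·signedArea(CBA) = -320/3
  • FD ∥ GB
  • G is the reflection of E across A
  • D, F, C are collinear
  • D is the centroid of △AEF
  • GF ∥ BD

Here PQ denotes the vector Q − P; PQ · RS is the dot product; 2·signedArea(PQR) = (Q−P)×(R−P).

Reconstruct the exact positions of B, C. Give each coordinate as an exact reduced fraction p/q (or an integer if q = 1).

B = (-76/3, -8/3)
C = (4, -4)

1. B_x = -76/3  [GF ∥ BD ∩ FD ∥ GB]
2. B_y = -8/3  [GF ∥ BD ∩ FD ∥ GB]
   → B = (-76/3, -8/3)
3. C_x = 4  [D, F, C are collinear ∩ EC ⟂ DF]
4. C_y = -4  [D, F, C are collinear ∩ EC ⟂ DF]
   → C = (4, -4)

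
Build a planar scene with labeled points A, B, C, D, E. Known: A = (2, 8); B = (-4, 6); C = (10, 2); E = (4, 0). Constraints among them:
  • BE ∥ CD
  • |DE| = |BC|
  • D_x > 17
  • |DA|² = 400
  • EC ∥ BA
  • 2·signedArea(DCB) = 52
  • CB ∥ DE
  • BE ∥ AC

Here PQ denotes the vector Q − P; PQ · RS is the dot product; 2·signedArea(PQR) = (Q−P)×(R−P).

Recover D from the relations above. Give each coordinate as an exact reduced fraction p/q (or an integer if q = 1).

D = (18, -4)

1. D_x = 18  [CB ∥ DE ∩ BE ∥ CD]
2. D_y = -4  [CB ∥ DE ∩ BE ∥ CD]
   → D = (18, -4)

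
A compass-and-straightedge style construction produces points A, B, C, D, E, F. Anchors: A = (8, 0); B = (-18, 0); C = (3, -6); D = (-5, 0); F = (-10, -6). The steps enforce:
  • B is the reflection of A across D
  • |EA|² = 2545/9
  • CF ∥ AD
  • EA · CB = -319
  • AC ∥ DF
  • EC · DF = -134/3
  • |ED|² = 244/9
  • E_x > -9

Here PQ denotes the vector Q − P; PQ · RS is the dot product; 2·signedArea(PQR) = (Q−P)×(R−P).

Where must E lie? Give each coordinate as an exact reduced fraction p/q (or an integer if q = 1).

1. E_x = -25/3  [EC · DF = -134/3 ∩ EA · CB = -319]
2. E_y = -4  [EC · DF = -134/3 ∩ EA · CB = -319]
   → E = (-25/3, -4)

E = (-25/3, -4)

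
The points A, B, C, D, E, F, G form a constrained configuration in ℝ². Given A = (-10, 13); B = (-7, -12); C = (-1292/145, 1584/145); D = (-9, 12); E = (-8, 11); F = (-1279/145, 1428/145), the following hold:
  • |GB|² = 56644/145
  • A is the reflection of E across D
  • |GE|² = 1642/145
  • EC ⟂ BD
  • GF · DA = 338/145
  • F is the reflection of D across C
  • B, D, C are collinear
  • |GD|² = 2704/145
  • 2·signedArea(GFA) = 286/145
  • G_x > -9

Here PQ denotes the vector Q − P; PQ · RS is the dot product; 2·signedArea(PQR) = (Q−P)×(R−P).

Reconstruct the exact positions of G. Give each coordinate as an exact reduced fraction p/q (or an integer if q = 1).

1. G_x = -1253/145  [GF · DA = 338/145 ∩ 2·signedArea(GFA) = 286/145]
2. G_y = 1116/145  [GF · DA = 338/145 ∩ 2·signedArea(GFA) = 286/145]
   → G = (-1253/145, 1116/145)

G = (-1253/145, 1116/145)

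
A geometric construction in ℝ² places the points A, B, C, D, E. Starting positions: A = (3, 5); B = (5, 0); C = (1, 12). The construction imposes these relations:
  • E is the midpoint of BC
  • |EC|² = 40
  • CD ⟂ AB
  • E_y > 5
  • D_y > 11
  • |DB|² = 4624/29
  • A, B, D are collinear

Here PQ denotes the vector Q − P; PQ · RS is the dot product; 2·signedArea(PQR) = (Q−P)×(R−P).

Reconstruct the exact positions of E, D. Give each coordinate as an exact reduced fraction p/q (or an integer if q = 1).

1. E_x = 3  [E is the midpoint of BC]
2. E_y = 6  [E is the midpoint of BC]
   → E = (3, 6)
3. D_x = 9/29  [A, B, D are collinear ∩ CD ⟂ AB]
4. D_y = 340/29  [A, B, D are collinear ∩ CD ⟂ AB]
   → D = (9/29, 340/29)

D = (9/29, 340/29)
E = (3, 6)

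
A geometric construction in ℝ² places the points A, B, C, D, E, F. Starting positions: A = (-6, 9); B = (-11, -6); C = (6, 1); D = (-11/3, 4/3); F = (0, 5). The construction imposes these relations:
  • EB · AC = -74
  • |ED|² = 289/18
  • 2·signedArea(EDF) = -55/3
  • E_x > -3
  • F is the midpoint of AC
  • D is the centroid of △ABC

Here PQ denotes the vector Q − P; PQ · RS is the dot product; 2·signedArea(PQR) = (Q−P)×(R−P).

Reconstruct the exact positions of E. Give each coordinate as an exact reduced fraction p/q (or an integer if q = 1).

1. E_x = -5/2  [2·signedArea(EDF) = -55/3 ∩ EB · AC = -74]
2. E_y = -5/2  [2·signedArea(EDF) = -55/3 ∩ EB · AC = -74]
   → E = (-5/2, -5/2)

E = (-5/2, -5/2)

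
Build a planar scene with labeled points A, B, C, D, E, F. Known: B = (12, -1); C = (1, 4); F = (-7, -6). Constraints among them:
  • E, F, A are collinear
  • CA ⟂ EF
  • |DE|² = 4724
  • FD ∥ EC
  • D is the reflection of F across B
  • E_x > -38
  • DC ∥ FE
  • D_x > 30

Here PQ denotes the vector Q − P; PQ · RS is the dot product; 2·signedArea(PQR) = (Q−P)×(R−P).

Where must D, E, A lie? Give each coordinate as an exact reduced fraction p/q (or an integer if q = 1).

A = (1, -6)
D = (31, 4)
E = (-37, -6)

1. D_x = 31  [D is the reflection of F across B]
2. D_y = 4  [D is the reflection of F across B]
   → D = (31, 4)
3. E_x = -37  [FD ∥ EC ∩ DC ∥ FE]
4. E_y = -6  [FD ∥ EC ∩ DC ∥ FE]
   → E = (-37, -6)
5. A_x = 1  [E, F, A are collinear ∩ CA ⟂ EF]
6. A_y = -6  [E, F, A are collinear ∩ CA ⟂ EF]
   → A = (1, -6)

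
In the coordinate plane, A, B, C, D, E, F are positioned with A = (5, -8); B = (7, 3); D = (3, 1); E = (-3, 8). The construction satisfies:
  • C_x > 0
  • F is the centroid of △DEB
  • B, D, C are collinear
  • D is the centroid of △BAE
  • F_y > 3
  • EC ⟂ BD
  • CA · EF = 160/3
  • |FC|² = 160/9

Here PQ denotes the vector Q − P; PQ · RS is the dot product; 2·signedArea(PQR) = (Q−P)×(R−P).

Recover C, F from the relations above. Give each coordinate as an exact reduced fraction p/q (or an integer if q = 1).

1. C_x = 1  [B, D, C are collinear ∩ EC ⟂ BD]
2. C_y = 0  [B, D, C are collinear ∩ EC ⟂ BD]
   → C = (1, 0)
3. F_x = 7/3  [F is the centroid of △DEB]
4. F_y = 4  [F is the centroid of △DEB]
   → F = (7/3, 4)

C = (1, 0)
F = (7/3, 4)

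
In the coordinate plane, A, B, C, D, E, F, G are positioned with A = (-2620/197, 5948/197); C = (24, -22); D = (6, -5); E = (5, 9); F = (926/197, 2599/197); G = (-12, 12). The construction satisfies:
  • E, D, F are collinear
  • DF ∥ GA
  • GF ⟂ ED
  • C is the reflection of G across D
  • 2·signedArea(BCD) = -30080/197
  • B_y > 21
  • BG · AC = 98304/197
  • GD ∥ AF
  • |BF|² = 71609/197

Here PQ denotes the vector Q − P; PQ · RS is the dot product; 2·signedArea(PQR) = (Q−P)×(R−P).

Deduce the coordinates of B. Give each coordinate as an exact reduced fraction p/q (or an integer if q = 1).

1. B_x = -2492/197  [BG · AC = 98304/197 ∩ 2·signedArea(BCD) = -30080/197]
2. B_y = 4156/197  [BG · AC = 98304/197 ∩ 2·signedArea(BCD) = -30080/197]
   → B = (-2492/197, 4156/197)

B = (-2492/197, 4156/197)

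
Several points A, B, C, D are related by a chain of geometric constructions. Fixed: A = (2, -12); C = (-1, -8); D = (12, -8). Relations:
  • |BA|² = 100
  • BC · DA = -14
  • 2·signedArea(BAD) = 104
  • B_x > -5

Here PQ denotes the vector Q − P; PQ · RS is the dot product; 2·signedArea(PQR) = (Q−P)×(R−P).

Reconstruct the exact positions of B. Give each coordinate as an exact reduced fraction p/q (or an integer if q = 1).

B = (-4, -4)

1. B_x = -4  [2·signedArea(BAD) = 104 ∩ BC · DA = -14]
2. B_y = -4  [2·signedArea(BAD) = 104 ∩ BC · DA = -14]
   → B = (-4, -4)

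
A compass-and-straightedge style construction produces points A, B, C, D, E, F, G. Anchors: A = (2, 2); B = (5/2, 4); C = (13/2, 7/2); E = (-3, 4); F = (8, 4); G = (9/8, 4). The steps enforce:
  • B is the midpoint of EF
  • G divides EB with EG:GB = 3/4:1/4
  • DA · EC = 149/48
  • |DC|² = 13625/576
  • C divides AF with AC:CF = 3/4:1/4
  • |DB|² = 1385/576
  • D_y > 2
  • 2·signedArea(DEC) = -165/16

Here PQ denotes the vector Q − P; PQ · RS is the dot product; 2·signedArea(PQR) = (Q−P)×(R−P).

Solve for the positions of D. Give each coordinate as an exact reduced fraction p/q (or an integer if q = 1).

D = (41/24, 8/3)

1. D_x = 41/24  [2·signedArea(DEC) = -165/16 ∩ DA · EC = 149/48]
2. D_y = 8/3  [2·signedArea(DEC) = -165/16 ∩ DA · EC = 149/48]
   → D = (41/24, 8/3)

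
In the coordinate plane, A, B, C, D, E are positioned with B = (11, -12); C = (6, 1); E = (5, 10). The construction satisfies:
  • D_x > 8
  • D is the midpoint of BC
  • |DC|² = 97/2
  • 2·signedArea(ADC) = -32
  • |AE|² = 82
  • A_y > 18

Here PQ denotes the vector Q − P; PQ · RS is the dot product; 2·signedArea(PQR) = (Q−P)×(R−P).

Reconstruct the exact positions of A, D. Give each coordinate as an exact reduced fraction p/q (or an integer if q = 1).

1. D_x = 17/2  [D is the midpoint of BC]
2. D_y = -11/2  [D is the midpoint of BC]
   → D = (17/2, -11/2)
3. A_x = 4  [line -13/2·x + -5/2·y + 147/2 = 0 ∩ |AE|² = 82]
4. A_y = 19  [line -13/2·x + -5/2·y + 147/2 = 0 ∩ |AE|² = 82]
   → A = (4, 19)

A = (4, 19)
D = (17/2, -11/2)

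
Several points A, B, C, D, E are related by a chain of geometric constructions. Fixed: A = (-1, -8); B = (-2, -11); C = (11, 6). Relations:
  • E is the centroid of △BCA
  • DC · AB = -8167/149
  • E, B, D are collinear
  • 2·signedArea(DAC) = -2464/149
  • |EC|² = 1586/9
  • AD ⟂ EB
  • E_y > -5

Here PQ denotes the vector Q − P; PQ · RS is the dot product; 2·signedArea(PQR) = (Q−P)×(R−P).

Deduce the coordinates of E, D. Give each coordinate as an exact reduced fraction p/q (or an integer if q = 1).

D = (-39/149, -1269/149)
E = (8/3, -13/3)

1. E_x = 8/3  [E is the centroid of △BCA]
2. E_y = -13/3  [E is the centroid of △BCA]
   → E = (8/3, -13/3)
3. D_x = -39/149  [E, B, D are collinear ∩ AD ⟂ EB]
4. D_y = -1269/149  [E, B, D are collinear ∩ AD ⟂ EB]
   → D = (-39/149, -1269/149)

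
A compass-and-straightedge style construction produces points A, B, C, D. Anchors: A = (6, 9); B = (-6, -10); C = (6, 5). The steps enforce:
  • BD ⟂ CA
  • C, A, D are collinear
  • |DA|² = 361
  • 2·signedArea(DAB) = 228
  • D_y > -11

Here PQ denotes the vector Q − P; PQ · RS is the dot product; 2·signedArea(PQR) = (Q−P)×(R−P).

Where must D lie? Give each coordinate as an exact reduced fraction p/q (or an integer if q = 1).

D = (6, -10)

1. D_x = 6  [C, A, D are collinear ∩ BD ⟂ CA]
2. D_y = -10  [C, A, D are collinear ∩ BD ⟂ CA]
   → D = (6, -10)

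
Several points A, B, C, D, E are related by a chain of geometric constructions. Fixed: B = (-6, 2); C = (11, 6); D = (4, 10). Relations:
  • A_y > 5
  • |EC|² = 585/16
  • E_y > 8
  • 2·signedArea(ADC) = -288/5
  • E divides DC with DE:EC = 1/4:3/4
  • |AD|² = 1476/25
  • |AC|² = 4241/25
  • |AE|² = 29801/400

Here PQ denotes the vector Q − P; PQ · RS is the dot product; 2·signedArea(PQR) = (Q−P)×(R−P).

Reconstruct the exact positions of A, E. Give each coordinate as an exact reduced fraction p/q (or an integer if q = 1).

1. A_x = -2  [line 4·x + 7·y + -142/5 = 0 ∩ |AC|² = 4241/25]
2. A_y = 26/5  [line 4·x + 7·y + -142/5 = 0 ∩ |AC|² = 4241/25]
   → A = (-2, 26/5)
3. E_x = 23/4  [E divides DC with DE:EC = 1/4:3/4]
4. E_y = 9  [E divides DC with DE:EC = 1/4:3/4]
   → E = (23/4, 9)

A = (-2, 26/5)
E = (23/4, 9)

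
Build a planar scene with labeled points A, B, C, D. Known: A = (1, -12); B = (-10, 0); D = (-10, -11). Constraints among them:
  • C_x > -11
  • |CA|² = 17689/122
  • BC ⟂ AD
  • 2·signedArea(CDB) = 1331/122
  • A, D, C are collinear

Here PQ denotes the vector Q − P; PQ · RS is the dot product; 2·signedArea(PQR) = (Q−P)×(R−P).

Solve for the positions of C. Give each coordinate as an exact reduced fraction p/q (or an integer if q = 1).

1. C_x = -1341/122  [A, D, C are collinear ∩ BC ⟂ AD]
2. C_y = -1331/122  [A, D, C are collinear ∩ BC ⟂ AD]
   → C = (-1341/122, -1331/122)

C = (-1341/122, -1331/122)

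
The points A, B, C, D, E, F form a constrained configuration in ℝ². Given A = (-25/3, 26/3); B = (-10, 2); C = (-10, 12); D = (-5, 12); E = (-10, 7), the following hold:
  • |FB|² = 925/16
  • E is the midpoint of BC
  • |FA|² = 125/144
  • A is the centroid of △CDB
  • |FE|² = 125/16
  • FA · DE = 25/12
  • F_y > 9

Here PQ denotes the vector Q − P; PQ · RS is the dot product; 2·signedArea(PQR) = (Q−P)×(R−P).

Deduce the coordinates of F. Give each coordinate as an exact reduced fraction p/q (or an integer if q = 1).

F = (-35/4, 19/2)

1. F_x = -35/4  [line 5·x + 5·y + -15/4 = 0 ∩ |FA|² = 125/144]
2. F_y = 19/2  [line 5·x + 5·y + -15/4 = 0 ∩ |FA|² = 125/144]
   → F = (-35/4, 19/2)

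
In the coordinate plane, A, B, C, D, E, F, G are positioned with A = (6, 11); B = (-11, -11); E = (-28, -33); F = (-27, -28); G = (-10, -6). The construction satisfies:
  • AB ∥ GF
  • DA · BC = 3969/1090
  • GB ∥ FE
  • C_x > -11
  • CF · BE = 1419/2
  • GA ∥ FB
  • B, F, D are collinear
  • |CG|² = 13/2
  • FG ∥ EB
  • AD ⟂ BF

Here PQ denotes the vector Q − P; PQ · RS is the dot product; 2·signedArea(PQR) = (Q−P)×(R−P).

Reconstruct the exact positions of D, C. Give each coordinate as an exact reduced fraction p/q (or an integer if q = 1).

1. D_x = 4341/545  [B, F, D are collinear ∩ AD ⟂ BF]
2. D_y = 4987/545  [B, F, D are collinear ∩ AD ⟂ BF]
   → D = (4341/545, 4987/545)
3. C_x = -21/2  [CF · BE = 1419/2 ∩ DA · BC = 3969/1090]
4. C_y = -17/2  [CF · BE = 1419/2 ∩ DA · BC = 3969/1090]
   → C = (-21/2, -17/2)

C = (-21/2, -17/2)
D = (4341/545, 4987/545)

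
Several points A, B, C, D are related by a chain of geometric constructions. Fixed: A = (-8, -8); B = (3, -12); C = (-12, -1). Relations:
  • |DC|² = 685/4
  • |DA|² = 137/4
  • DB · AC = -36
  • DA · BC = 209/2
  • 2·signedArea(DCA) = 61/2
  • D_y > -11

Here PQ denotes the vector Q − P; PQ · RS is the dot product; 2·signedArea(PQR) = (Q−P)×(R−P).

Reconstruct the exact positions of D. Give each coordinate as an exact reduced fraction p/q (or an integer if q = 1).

1. D_x = -5/2  [2·signedArea(DCA) = 61/2 ∩ DA · BC = 209/2]
2. D_y = -10  [2·signedArea(DCA) = 61/2 ∩ DA · BC = 209/2]
   → D = (-5/2, -10)

D = (-5/2, -10)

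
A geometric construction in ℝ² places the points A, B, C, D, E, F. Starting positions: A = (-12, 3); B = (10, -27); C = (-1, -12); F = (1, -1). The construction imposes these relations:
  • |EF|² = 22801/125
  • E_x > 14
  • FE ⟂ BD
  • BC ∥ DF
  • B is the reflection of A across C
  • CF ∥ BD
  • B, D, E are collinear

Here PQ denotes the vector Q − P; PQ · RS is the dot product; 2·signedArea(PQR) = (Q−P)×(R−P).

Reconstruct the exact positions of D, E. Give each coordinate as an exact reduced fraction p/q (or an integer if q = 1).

1. D_x = 12  [BC ∥ DF ∩ CF ∥ BD]
2. D_y = -16  [BC ∥ DF ∩ CF ∥ BD]
   → D = (12, -16)
3. E_x = 1786/125  [B, D, E are collinear ∩ FE ⟂ BD]
4. E_y = -427/125  [B, D, E are collinear ∩ FE ⟂ BD]
   → E = (1786/125, -427/125)

D = (12, -16)
E = (1786/125, -427/125)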